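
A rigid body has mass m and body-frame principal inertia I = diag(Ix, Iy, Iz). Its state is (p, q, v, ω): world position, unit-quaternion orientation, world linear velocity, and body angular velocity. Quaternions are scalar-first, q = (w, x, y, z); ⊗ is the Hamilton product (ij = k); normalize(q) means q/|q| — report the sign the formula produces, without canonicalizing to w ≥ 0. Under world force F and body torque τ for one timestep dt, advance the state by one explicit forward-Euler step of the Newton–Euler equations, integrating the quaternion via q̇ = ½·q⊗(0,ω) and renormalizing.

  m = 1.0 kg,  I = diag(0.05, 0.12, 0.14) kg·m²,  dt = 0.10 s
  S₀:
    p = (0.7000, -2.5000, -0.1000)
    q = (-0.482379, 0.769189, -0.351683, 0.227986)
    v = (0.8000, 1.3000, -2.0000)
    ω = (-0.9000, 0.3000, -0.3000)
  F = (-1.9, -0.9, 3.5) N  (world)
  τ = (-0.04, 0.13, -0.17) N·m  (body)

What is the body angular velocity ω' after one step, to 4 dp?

precession coupling ω×(Iω) = (-0.0018, -0.0243, -0.0189)
angular accel α = (-0.7640, 1.2858, -1.0793)
ω + α·dt = (-0.9764, 0.4286, -0.4079)

ω' = (-0.9764, 0.4286, -0.4079)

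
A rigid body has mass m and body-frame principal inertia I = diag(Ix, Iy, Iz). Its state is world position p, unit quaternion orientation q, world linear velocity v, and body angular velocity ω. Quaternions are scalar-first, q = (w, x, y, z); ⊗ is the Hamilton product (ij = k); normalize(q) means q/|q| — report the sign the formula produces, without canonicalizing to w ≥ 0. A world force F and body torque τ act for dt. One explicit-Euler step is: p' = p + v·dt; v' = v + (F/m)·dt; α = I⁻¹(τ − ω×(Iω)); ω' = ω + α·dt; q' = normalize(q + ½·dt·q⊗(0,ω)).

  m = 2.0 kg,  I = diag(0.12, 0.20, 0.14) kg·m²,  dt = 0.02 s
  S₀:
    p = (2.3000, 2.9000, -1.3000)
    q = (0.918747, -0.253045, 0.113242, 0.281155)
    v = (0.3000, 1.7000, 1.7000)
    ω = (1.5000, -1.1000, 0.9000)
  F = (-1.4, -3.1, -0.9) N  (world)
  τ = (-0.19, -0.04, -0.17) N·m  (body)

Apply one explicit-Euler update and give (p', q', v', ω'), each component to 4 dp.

p + v·dt = (2.3060, 2.9340, -1.2660)
v + (F/m)dt = (0.2860, 1.6690, 1.6910)
ω×(Iω) gyroscopic = (0.0594, -0.0270, -0.1320)
angular accel α = (-2.0783, -0.0650, -0.2714)
new body rate ω' = (1.4584, -1.1013, 0.8946)
2q̇ = q⊗(0,ω) = (0.2510942, 1.7893088, -0.3611487, 0.9353588)
q + ½dt·q⊗(0,ω), renormalized = (0.9211, -0.2351, 0.1096, 0.2904)

p' = (2.3060, 2.9340, -1.2660)
q' = (0.9211, -0.2351, 0.1096, 0.2904)
v' = (0.2860, 1.6690, 1.6910)
ω' = (1.4584, -1.1013, 0.8946)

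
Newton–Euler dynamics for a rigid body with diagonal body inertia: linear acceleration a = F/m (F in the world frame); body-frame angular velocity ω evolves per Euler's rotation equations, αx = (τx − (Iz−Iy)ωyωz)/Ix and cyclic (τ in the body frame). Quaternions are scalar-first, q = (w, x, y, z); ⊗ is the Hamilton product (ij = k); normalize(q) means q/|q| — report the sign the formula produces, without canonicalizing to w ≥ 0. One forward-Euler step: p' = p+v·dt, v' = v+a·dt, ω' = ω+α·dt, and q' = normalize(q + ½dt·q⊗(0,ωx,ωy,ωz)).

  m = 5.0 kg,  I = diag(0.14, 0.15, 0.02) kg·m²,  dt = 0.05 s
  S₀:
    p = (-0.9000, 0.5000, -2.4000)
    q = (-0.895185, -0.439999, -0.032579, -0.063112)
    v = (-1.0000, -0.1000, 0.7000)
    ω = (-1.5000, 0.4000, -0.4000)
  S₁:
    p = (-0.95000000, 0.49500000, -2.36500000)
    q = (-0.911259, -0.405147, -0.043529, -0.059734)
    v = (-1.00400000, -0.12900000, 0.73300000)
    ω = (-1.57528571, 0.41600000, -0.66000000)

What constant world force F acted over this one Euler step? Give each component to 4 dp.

velocity change Δv = (-0.00400000, -0.02900000, 0.03300000)
applied force F = (-0.4000, -2.9000, 3.3000)

F = (-0.4000, -2.9000, 3.3000)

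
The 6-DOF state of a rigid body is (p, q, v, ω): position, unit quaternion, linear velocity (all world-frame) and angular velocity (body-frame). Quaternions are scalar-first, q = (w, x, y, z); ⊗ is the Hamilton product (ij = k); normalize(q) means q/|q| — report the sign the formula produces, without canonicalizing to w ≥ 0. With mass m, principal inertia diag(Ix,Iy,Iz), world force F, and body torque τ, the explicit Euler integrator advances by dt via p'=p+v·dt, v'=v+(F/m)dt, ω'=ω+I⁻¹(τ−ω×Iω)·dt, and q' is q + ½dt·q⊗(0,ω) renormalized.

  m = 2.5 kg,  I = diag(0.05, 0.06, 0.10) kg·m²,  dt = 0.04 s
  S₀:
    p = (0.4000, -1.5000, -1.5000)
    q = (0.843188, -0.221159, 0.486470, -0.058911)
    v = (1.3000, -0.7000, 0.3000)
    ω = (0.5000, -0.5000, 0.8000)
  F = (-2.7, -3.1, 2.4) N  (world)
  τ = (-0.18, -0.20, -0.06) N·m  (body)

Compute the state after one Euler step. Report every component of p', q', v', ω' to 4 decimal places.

(τ − ω×Iω)/I = (-3.2800, -3.0000, -0.5750)
ω' = ω + α·dt = (0.3688, -0.6200, 0.7770)
2q̇ = q⊗(0,ω) = (0.4009433, 0.7813145, -0.2741223, 0.5418949)
q' = normalize(q + ½dt·q⊗(0,ω)) = (0.8510, -0.2055, 0.4809, -0.0481)
new position p' = (0.4520, -1.5280, -1.4880)
v + (F/m)dt = (1.2568, -0.7496, 0.3384)

p' = (0.4520, -1.5280, -1.4880)
q' = (0.8510, -0.2055, 0.4809, -0.0481)
v' = (1.2568, -0.7496, 0.3384)
ω' = (0.3688, -0.6200, 0.7770)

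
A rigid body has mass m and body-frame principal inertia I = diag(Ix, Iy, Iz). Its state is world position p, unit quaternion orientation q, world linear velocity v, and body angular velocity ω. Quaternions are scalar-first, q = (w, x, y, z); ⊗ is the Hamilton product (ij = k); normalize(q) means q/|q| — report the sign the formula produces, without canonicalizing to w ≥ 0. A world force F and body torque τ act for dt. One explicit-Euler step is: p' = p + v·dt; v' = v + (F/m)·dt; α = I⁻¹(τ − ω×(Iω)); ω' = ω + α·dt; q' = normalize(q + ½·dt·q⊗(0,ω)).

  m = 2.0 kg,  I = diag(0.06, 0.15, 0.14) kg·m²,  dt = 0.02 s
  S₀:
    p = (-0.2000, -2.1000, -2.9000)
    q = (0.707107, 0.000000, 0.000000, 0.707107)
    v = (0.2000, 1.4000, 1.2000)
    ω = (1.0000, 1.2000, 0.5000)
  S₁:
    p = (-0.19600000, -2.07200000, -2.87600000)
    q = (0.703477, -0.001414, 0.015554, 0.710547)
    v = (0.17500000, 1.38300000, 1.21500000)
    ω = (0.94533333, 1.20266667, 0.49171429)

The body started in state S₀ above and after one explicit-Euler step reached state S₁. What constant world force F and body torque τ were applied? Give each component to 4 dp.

rate change Δω = (-0.05466667, 0.00266667, -0.00828571)
precession coupling = (-0.0060, -0.0400, 0.1080)
I·α + gyro = (-0.1700, -0.0200, 0.0500)
Δv = v₁−v₀ = (-0.02500000, -0.01700000, 0.01500000)
F = m·Δv/dt = (-2.5000, -1.7000, 1.5000)

F = (-2.5000, -1.7000, 1.5000)
τ = (-0.1700, -0.0200, 0.0500)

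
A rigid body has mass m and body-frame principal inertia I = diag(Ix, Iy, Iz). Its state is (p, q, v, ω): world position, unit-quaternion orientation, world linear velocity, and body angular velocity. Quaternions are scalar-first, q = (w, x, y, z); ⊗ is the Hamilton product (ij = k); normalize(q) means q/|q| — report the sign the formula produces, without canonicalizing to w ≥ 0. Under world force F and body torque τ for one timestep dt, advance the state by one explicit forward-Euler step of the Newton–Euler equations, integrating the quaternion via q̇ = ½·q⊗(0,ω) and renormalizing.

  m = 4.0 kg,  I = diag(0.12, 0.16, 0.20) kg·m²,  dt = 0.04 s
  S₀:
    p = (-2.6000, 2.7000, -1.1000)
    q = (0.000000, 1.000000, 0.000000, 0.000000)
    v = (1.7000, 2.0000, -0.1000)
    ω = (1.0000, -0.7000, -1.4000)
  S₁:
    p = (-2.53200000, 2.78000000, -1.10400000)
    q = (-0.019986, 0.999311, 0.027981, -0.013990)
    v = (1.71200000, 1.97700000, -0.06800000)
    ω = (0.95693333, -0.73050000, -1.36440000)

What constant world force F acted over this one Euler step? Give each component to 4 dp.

v₁ − v₀ = (0.01200000, -0.02300000, 0.03200000)
applied force F = (1.2000, -2.3000, 3.2000)

F = (1.2000, -2.3000, 3.2000)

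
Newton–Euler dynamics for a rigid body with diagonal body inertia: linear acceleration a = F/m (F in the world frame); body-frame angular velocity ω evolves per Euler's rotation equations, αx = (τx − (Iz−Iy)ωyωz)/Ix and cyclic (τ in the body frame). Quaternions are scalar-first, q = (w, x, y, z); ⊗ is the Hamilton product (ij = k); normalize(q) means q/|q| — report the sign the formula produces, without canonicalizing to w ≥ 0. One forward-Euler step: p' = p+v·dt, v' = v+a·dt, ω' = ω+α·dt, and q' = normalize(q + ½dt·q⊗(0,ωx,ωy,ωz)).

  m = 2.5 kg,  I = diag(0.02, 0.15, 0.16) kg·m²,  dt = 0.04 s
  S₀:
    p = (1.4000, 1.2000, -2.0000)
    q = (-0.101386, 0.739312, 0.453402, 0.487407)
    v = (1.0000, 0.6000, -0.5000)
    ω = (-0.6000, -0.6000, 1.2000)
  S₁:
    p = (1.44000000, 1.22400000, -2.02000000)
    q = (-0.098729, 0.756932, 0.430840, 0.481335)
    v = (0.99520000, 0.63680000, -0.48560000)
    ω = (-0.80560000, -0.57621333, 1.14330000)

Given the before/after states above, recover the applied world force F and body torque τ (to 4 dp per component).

Δω = ω₁−ω₀ = (-0.20560000, 0.02378667, -0.05670000)
gyro term ω₀×Iω₀ = (-0.0072, 0.1008, 0.0468)
τ = I·(Δω/dt) + ω₀×(Iω₀) = (-0.1100, 0.1900, -0.1800)
Δv = v₁−v₀ = (-0.00480000, 0.03680000, 0.01440000)
m·(v₁−v₀)/dt = (-0.3000, 2.3000, 0.9000)

F = (-0.3000, 2.3000, 0.9000)
τ = (-0.1100, 0.1900, -0.1800)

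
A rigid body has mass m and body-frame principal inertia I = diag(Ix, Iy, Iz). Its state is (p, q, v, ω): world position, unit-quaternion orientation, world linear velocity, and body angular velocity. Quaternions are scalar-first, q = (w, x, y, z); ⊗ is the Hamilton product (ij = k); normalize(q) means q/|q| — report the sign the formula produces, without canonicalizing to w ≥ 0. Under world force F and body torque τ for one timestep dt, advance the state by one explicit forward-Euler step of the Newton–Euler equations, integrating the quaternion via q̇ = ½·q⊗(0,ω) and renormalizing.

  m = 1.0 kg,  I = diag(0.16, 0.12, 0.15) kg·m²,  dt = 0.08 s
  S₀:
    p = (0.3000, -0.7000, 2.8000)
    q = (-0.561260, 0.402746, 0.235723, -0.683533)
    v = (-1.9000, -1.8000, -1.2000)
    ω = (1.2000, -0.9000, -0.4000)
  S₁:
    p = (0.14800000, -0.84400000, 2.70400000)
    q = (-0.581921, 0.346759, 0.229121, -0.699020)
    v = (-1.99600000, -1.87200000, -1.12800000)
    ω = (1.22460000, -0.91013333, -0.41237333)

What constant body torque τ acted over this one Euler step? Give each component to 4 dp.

τ = (0.0600, -0.0200, 0.0200)

rate change Δω = (0.02460000, -0.01013333, -0.01237333)
gyro term ω₀×Iω₀ = (0.0108, -0.0048, 0.0432)
τ = I·(Δω/dt) + ω₀×(Iω₀) = (0.0600, -0.0200, 0.0200)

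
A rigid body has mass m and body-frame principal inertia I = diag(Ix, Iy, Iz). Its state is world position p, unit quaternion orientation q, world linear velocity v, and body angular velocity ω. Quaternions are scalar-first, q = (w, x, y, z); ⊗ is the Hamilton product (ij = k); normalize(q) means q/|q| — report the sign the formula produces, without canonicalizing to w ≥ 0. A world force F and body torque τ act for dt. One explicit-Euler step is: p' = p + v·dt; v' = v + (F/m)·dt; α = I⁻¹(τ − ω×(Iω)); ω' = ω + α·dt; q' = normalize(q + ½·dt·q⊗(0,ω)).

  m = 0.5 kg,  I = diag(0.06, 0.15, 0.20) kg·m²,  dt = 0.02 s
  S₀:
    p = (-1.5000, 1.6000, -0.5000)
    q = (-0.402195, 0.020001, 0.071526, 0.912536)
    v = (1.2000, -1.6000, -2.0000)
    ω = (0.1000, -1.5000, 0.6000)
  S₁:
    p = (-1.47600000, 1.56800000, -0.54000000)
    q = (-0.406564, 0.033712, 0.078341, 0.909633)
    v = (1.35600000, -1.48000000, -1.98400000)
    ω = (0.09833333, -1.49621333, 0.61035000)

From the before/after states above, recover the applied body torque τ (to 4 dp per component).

ω₁ − ω₀ = (-0.00166667, 0.00378667, 0.01035000)
applied torque τ = (-0.0500, 0.0200, 0.0900)

τ = (-0.0500, 0.0200, 0.0900)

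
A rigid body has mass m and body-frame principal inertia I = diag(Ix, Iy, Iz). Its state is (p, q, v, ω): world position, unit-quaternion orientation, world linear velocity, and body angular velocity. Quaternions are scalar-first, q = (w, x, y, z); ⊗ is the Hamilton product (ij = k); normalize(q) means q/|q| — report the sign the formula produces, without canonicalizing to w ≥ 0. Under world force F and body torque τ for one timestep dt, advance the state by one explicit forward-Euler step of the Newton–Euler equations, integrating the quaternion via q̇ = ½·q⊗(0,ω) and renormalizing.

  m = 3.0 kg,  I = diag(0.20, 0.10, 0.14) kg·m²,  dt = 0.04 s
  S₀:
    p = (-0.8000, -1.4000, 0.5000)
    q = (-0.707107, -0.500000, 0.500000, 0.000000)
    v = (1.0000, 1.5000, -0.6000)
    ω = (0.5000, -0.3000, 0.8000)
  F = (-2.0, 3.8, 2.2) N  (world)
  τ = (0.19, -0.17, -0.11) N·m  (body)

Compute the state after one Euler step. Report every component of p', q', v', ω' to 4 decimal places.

gyro term ω×Iω = (-0.0096, 0.0240, 0.0150)
(τ − ω×Iω)/I = (0.9980, -1.9400, -0.8929)
new body rate ω' = (0.5399, -0.3776, 0.7643)
Hamilton product q⊗(0,ω) = (0.4000000, 0.0464465, 0.6121321, -0.6656856)
q' = normalize(q + ½dt·q⊗(0,ω)) = (-0.6990, -0.4990, 0.5121, -0.0133)
a = F/m = (-0.6667, 1.2667, 0.7333)
new position p' = (-0.7600, -1.3400, 0.4760)
new velocity v' = (0.9733, 1.5507, -0.5707)

p' = (-0.7600, -1.3400, 0.4760)
q' = (-0.6990, -0.4990, 0.5121, -0.0133)
v' = (0.9733, 1.5507, -0.5707)
ω' = (0.5399, -0.3776, 0.7643)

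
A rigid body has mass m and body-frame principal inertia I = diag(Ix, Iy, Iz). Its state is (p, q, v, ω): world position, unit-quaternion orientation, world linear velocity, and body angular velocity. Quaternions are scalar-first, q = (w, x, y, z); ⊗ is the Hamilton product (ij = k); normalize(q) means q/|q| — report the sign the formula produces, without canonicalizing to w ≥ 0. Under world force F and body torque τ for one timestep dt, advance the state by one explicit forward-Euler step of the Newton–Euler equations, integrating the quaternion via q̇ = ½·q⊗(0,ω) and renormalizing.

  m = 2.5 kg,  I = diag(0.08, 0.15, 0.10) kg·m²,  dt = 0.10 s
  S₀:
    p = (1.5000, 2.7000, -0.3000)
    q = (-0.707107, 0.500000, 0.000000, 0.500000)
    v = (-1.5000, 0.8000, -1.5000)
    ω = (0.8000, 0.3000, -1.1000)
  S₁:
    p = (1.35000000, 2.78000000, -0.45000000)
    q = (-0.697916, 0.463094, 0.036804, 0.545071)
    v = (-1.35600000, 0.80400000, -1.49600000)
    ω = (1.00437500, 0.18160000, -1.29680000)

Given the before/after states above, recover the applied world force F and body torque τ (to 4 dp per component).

rate change Δω = (0.20437500, -0.11840000, -0.19680000)
ω₀×(Iω₀) = (0.0165, 0.0176, 0.0168)
I·α + gyro = (0.1800, -0.1600, -0.1800)
velocity change Δv = (0.14400000, 0.00400000, 0.00400000)
F = m·Δv/dt = (3.6000, 0.1000, 0.1000)

F = (3.6000, 0.1000, 0.1000)
τ = (0.1800, -0.1600, -0.1800)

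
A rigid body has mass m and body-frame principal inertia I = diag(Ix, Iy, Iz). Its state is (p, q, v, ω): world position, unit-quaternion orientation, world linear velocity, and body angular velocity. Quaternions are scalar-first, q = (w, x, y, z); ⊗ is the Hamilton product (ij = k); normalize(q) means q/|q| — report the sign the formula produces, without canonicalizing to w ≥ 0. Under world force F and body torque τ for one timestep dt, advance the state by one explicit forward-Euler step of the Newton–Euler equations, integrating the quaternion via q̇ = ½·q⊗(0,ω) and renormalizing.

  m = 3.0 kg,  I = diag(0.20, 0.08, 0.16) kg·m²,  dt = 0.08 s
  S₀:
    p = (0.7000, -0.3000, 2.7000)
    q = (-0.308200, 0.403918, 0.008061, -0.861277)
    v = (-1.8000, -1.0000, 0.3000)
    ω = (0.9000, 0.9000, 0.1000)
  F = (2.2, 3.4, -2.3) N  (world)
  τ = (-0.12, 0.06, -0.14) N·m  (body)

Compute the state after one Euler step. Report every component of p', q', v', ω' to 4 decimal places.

a = (0.7333, 1.1333, -0.7667)
p + v·dt = (0.5560, -0.3800, 2.7240)
v + (F/m)dt = (-1.7413, -0.9093, 0.2387)
ω×(Iω) gyroscopic = (0.0072, 0.0036, -0.0972)
angular accel α = (-0.6360, 0.7050, -0.2675)
ω + α·dt = (0.8491, 0.9564, 0.0786)
q⊗(0,ω) = (-0.2846534, 0.4985754, -1.0929211, 0.3254513)
q' = normalize(q + ½dt·q⊗(0,ω)) = (-0.3192, 0.4233, -0.0356, -0.8472)

p' = (0.5560, -0.3800, 2.7240)
q' = (-0.3192, 0.4233, -0.0356, -0.8472)
v' = (-1.7413, -0.9093, 0.2387)
ω' = (0.8491, 0.9564, 0.0786)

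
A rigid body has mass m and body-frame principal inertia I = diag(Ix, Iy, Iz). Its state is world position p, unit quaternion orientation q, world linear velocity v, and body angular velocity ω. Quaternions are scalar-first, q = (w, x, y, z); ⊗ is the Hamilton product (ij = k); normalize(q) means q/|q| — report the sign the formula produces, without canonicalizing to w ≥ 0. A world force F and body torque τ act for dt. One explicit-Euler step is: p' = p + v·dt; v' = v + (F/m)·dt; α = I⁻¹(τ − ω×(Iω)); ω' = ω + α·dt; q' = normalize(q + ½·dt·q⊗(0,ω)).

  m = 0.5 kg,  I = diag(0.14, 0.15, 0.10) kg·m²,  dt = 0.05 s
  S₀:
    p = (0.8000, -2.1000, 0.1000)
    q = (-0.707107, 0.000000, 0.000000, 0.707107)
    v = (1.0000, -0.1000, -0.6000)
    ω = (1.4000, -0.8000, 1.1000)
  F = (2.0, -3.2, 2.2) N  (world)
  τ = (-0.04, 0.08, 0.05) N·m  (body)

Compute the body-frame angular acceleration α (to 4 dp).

precession coupling ω×(Iω) = (0.0440, 0.0616, -0.0112)
(τ − ω×Iω)/I = (-0.6000, 0.1227, 0.6120)

α = (-0.6000, 0.1227, 0.6120)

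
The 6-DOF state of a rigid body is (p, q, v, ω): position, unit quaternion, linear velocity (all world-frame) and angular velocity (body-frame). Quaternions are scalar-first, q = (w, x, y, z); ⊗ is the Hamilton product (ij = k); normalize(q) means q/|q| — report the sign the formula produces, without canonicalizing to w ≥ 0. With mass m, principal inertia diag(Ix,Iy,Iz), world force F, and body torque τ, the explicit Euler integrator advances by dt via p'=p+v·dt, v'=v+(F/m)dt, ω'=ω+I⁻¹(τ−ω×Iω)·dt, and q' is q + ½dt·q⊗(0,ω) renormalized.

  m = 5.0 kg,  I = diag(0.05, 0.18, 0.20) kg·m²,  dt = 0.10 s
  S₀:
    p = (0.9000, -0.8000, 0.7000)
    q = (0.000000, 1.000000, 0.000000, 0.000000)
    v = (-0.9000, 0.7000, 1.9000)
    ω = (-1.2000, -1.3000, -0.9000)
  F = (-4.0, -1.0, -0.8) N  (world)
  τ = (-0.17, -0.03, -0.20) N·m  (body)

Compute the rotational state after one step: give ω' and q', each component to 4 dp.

precession coupling ω×(Iω) = (0.0234, -0.1620, 0.2028)
(τ − ω×Iω)/I = (-3.8680, 0.7333, -2.0140)
ω + α·dt = (-1.5868, -1.2267, -1.1014)
2q̇ = q⊗(0,ω) = (1.2000000, 0.0000000, 0.9000000, -1.3000000)
updated quaternion q' = (0.0597, 0.9951, 0.0448, -0.0647)

ω' = (-1.5868, -1.2267, -1.1014)
q' = (0.0597, 0.9951, 0.0448, -0.0647)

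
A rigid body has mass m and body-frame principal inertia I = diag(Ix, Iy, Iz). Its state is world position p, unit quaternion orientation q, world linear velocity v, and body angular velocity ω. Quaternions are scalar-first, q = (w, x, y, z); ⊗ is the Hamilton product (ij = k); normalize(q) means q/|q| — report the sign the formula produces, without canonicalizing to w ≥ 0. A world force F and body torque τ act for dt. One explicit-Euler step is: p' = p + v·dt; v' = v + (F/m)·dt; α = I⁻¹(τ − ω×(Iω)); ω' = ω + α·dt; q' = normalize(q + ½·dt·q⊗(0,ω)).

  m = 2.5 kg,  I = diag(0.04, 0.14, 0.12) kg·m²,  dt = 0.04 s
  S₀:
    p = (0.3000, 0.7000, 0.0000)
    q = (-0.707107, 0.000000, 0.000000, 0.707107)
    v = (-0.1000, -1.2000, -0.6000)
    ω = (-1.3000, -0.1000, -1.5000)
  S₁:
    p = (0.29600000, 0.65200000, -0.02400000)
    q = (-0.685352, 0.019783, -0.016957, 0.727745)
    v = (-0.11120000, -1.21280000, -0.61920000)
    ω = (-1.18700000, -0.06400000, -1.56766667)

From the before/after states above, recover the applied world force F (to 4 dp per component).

F = (-0.7000, -0.8000, -1.2000)

Δv = v₁−v₀ = (-0.01120000, -0.01280000, -0.01920000)
m·(v₁−v₀)/dt = (-0.7000, -0.8000, -1.2000)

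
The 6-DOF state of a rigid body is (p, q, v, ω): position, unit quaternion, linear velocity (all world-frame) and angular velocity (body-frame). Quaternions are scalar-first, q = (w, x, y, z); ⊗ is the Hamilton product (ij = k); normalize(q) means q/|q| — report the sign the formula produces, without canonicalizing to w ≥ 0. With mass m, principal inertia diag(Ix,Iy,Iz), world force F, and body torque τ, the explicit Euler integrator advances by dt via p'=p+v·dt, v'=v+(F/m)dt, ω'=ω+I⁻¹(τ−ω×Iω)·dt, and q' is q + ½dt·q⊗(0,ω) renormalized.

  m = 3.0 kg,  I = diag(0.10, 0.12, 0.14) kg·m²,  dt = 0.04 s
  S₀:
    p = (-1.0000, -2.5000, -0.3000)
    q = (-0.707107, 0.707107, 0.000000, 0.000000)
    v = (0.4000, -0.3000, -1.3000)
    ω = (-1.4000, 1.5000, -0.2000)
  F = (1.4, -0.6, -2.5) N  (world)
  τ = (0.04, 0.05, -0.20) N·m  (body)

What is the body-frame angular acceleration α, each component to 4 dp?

α = (0.4600, 0.5100, -1.1286)

gyro term ω×Iω = (-0.0060, -0.0112, -0.0420)
angular accel α = (0.4600, 0.5100, -1.1286)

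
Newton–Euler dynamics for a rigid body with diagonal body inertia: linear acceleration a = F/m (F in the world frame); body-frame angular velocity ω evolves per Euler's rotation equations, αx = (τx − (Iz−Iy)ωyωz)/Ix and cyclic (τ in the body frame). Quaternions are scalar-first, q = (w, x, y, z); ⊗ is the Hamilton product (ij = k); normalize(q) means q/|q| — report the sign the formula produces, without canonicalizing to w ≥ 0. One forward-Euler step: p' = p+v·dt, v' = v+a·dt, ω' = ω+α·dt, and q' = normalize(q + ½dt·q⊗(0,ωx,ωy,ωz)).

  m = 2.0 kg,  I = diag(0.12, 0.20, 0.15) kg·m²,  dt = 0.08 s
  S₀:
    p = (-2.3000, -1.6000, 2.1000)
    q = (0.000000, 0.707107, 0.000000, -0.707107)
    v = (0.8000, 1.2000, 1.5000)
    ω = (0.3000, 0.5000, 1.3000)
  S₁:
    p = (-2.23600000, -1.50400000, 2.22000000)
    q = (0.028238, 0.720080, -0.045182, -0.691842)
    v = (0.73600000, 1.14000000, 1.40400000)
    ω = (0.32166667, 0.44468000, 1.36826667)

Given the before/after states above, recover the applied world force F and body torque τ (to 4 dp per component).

v₁ − v₀ = (-0.06400000, -0.06000000, -0.09600000)
applied force F = (-1.6000, -1.5000, -2.4000)
Δω = ω₁−ω₀ = (0.02166667, -0.05532000, 0.06826667)
I·α + gyro = (0.0000, -0.1500, 0.1400)

F = (-1.6000, -1.5000, -2.4000)
τ = (0.0000, -0.1500, 0.1400)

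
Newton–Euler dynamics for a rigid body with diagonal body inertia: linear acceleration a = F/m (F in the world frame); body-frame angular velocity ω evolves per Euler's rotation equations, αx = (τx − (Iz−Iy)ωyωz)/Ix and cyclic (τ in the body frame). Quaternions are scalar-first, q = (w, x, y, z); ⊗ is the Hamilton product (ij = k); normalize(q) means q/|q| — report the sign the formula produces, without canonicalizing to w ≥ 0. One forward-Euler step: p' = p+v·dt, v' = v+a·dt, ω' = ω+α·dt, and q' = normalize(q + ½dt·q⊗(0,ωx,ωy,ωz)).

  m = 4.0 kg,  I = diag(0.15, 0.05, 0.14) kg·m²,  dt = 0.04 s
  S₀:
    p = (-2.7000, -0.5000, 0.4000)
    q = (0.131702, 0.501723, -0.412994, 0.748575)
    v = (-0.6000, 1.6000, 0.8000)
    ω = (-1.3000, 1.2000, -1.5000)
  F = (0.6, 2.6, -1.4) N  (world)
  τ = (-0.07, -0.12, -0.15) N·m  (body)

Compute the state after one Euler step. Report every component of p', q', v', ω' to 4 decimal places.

precession coupling ω×(Iω) = (-0.1620, 0.0195, 0.1560)
(τ − ω×Iω)/I = (0.6133, -2.7900, -2.1857)
ω + α·dt = (-1.2755, 1.0884, -1.5874)
Hamilton product q⊗(0,ω) = (2.2706952, -0.4500116, -0.0625206, -0.1323776)
q' = normalize(q + ½dt·q⊗(0,ω)) = (0.1769, 0.4922, -0.4138, 0.7451)
p + v·dt = (-2.7240, -0.4360, 0.4320)
new velocity v' = (-0.5940, 1.6260, 0.7860)

p' = (-2.7240, -0.4360, 0.4320)
q' = (0.1769, 0.4922, -0.4138, 0.7451)
v' = (-0.5940, 1.6260, 0.7860)
ω' = (-1.2755, 1.0884, -1.5874)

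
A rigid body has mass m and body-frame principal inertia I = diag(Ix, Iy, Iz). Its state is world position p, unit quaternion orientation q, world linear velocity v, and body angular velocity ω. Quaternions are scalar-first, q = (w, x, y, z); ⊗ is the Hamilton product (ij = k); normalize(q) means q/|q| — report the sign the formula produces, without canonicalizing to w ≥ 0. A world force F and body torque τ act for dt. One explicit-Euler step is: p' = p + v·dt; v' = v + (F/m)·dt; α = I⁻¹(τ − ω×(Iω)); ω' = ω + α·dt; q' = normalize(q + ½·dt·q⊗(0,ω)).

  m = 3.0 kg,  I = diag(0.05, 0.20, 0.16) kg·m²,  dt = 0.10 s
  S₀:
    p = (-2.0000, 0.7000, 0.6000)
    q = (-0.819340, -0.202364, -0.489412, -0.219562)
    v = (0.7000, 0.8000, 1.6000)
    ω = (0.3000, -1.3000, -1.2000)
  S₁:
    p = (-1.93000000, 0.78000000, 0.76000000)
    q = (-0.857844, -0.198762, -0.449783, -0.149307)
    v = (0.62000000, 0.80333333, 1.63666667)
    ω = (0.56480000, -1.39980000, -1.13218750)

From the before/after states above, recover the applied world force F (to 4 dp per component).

F = (-2.4000, 0.1000, 1.1000)

velocity change Δv = (-0.08000000, 0.00333333, 0.03666667)
F = m·Δv/dt = (-2.4000, 0.1000, 1.1000)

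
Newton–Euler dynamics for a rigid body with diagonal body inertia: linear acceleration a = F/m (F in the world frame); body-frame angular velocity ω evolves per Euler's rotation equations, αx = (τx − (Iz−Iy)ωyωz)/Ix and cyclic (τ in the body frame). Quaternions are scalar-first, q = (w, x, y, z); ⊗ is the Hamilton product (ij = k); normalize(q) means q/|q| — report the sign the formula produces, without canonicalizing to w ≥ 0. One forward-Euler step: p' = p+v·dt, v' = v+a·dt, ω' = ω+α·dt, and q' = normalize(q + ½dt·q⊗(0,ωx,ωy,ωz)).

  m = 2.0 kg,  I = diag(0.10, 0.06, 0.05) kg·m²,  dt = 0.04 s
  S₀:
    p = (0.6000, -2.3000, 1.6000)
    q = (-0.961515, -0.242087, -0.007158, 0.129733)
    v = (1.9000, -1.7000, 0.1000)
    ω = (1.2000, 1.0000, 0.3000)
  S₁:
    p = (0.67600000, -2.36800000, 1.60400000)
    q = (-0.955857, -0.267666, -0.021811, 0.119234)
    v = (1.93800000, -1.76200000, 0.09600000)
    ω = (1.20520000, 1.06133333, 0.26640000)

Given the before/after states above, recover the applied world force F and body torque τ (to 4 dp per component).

F = (1.9000, -3.1000, -0.2000)
τ = (0.0100, 0.1100, -0.0900)

velocity change Δv = (0.03800000, -0.06200000, -0.00400000)
F = m·Δv/dt = (1.9000, -3.1000, -0.2000)
rate change Δω = (0.00520000, 0.06133333, -0.03360000)
precession coupling = (-0.0030, 0.0180, -0.0480)
I·α + gyro = (0.0100, 0.1100, -0.0900)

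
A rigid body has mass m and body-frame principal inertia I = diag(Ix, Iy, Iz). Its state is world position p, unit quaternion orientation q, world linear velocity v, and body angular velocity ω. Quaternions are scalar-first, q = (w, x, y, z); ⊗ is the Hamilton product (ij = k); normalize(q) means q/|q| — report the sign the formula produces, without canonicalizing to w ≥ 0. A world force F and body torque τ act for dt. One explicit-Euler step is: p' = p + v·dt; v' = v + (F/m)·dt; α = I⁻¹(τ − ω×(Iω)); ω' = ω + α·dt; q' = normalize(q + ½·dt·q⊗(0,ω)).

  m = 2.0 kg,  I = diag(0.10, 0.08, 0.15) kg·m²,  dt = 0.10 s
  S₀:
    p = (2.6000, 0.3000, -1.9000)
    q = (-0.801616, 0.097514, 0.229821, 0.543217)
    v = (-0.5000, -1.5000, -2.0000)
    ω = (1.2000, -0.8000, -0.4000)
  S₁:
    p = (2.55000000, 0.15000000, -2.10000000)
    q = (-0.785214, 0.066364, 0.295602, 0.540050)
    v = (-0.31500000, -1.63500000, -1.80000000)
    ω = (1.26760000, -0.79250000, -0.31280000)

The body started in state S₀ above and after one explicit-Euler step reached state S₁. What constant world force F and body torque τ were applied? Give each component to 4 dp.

v₁ − v₀ = (0.18500000, -0.13500000, 0.20000000)
F = m·Δv/dt = (3.7000, -2.7000, 4.0000)
rate change Δω = (0.06760000, 0.00750000, 0.08720000)
precession coupling = (0.0224, 0.0240, 0.0192)
I·α + gyro = (0.0900, 0.0300, 0.1500)

F = (3.7000, -2.7000, 4.0000)
τ = (0.0900, 0.0300, 0.1500)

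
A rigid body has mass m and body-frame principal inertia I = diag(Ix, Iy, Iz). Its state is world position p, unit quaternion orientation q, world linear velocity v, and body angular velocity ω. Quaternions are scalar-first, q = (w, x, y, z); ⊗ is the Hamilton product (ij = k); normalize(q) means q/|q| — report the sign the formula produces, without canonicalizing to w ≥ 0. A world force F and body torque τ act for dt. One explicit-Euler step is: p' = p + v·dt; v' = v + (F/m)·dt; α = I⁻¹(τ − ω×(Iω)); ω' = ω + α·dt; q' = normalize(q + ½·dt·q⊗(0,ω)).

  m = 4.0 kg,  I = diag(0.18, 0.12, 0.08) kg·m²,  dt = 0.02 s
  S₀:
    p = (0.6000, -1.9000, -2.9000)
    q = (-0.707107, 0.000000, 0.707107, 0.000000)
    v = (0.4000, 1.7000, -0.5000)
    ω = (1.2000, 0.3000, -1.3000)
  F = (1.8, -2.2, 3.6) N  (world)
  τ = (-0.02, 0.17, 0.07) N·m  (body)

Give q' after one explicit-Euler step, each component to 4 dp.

2q̇ = q⊗(0,ω) = (-0.2121321, -1.7677675, -0.2121321, 0.0707107)
q' = normalize(q + ½dt·q⊗(0,ω)) = (-0.7091, -0.0177, 0.7049, 0.0007)

q' = (-0.7091, -0.0177, 0.7049, 0.0007)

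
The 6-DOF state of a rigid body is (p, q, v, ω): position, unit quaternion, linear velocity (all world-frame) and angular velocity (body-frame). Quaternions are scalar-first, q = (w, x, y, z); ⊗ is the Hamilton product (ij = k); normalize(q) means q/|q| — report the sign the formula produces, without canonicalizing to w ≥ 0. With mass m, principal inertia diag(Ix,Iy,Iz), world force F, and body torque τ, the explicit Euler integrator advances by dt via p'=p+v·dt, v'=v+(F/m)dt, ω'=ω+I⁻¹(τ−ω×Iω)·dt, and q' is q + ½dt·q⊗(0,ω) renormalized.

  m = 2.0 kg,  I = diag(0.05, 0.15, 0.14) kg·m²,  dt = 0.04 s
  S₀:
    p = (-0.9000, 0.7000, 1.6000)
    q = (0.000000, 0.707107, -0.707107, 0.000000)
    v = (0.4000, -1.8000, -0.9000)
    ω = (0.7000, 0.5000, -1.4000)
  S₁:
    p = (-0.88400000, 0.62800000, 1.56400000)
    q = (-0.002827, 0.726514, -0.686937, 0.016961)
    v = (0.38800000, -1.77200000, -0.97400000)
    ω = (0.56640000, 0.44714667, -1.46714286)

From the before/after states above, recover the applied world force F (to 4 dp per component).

F = (-0.6000, 1.4000, -3.7000)

v₁ − v₀ = (-0.01200000, 0.02800000, -0.07400000)
applied force F = (-0.6000, 1.4000, -3.7000)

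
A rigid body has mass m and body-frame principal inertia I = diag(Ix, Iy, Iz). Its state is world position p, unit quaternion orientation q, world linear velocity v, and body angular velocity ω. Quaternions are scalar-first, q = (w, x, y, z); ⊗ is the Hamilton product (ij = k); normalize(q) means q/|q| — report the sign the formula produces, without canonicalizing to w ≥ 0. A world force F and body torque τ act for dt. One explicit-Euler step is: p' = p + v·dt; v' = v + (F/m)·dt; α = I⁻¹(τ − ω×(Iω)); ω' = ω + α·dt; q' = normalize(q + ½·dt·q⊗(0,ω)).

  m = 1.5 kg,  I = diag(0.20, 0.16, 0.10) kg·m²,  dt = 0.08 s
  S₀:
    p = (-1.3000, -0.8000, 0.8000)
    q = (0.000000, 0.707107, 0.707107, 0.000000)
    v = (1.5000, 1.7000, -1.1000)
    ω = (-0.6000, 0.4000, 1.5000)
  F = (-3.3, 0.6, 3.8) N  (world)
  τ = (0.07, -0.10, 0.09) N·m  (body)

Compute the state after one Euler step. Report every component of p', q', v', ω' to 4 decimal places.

p' = (-1.1800, -0.6640, 0.7120)
q' = (0.0056, 0.7479, 0.6632, 0.0282)
v' = (1.3240, 1.7320, -0.8973)
ω' = (-0.5576, 0.3950, 1.5643)

(τ − ω×Iω)/I = (0.5300, -0.0625, 0.8040)
ω' = ω + α·dt = (-0.5576, 0.3950, 1.5643)
2q̇ = q⊗(0,ω) = (0.1414214, 1.0606605, -1.0606605, 0.7071070)
q' = normalize(q + ½dt·q⊗(0,ω)) = (0.0056, 0.7479, 0.6632, 0.0282)
p' = p + v·dt = (-1.1800, -0.6640, 0.7120)
new velocity v' = (1.3240, 1.7320, -0.8973)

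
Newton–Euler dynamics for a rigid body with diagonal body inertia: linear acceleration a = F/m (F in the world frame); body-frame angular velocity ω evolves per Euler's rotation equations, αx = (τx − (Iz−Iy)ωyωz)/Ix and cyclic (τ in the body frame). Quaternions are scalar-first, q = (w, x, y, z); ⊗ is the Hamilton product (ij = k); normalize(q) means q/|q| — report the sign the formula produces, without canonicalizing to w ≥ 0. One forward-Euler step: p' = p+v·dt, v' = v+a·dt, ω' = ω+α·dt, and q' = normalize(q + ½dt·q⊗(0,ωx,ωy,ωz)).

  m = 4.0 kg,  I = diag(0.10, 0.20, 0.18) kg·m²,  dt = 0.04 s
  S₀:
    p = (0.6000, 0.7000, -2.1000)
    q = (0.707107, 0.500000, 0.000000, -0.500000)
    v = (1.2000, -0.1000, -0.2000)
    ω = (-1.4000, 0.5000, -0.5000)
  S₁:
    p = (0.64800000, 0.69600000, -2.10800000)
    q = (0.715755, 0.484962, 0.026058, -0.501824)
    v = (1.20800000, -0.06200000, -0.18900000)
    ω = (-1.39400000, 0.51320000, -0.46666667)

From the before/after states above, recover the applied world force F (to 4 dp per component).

v₁ − v₀ = (0.00800000, 0.03800000, 0.01100000)
F = m·Δv/dt = (0.8000, 3.8000, 1.1000)

F = (0.8000, 3.8000, 1.1000)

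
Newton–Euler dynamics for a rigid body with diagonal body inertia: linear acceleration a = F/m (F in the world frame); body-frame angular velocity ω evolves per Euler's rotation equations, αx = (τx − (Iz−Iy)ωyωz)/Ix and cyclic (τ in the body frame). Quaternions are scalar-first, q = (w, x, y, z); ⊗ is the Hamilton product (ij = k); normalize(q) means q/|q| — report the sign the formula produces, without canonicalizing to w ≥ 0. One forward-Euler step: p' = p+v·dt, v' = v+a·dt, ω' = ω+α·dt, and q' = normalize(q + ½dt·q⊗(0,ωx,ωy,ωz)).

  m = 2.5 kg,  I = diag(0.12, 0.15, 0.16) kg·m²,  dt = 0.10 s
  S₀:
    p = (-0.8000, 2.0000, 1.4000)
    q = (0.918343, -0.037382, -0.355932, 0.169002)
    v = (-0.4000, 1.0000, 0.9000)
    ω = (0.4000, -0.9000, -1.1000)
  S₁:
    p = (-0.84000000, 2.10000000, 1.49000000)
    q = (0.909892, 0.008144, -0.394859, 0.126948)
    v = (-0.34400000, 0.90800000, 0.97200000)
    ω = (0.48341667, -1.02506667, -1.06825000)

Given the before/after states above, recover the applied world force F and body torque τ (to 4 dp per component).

F = (1.4000, -2.3000, 1.8000)
τ = (0.1100, -0.1700, 0.0400)

velocity change Δv = (0.05600000, -0.09200000, 0.07200000)
m·(v₁−v₀)/dt = (1.4000, -2.3000, 1.8000)
ω₁ − ω₀ = (0.08341667, -0.12506667, 0.03175000)
precession coupling = (0.0099, 0.0176, -0.0108)
I·α + gyro = (0.1100, -0.1700, 0.0400)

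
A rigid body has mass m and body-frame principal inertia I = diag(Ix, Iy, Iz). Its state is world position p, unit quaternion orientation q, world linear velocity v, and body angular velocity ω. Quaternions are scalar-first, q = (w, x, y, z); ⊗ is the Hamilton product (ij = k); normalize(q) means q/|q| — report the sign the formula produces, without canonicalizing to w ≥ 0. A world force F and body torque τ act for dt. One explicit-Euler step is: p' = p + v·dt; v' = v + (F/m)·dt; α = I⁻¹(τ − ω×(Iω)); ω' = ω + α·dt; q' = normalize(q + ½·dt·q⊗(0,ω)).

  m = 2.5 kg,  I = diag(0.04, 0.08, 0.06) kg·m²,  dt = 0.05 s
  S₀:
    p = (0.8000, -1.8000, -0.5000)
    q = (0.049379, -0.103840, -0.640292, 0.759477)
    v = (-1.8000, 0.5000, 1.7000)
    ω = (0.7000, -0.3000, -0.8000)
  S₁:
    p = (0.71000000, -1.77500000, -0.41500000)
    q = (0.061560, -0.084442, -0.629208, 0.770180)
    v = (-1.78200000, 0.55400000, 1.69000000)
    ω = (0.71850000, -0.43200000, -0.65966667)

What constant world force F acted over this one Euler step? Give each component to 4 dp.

F = (0.9000, 2.7000, -0.5000)

velocity change Δv = (0.01800000, 0.05400000, -0.01000000)
applied force F = (0.9000, 2.7000, -0.5000)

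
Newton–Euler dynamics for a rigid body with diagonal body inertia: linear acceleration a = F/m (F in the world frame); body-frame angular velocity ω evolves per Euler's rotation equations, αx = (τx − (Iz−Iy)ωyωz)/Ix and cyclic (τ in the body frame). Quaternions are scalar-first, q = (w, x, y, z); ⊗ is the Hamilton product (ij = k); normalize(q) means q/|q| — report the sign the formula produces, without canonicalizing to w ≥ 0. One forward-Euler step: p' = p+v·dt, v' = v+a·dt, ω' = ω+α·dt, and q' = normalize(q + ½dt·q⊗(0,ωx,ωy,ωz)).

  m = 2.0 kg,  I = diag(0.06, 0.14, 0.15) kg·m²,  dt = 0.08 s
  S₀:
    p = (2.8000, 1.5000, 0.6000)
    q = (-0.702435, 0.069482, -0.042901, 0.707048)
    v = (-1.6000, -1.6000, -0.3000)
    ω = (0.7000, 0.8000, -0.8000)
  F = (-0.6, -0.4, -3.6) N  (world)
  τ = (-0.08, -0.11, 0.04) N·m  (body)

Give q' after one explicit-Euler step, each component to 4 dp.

q⊗(0,ω) = (0.5513218, -1.0230221, -0.0114288, 0.6475643)
q + ½dt·q⊗(0,ω), renormalized = (-0.6794, 0.0285, -0.0433, 0.7319)

q' = (-0.6794, 0.0285, -0.0433, 0.7319)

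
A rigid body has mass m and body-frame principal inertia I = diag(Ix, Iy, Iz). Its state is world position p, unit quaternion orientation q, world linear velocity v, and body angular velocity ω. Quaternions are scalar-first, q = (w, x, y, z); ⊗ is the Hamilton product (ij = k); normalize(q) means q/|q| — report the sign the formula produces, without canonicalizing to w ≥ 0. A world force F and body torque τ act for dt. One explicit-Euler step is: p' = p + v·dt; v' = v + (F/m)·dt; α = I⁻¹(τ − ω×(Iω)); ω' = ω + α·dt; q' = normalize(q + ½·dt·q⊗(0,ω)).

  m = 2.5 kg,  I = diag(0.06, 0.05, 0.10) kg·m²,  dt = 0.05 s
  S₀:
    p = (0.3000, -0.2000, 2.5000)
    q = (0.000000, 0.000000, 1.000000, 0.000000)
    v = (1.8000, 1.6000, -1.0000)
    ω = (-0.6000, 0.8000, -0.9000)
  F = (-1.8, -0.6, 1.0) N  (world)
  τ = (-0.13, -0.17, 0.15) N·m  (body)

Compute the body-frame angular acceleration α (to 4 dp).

α = (-1.5667, -2.9680, 1.4520)

precession coupling ω×(Iω) = (-0.0360, -0.0216, 0.0048)
angular accel α = (-1.5667, -2.9680, 1.4520)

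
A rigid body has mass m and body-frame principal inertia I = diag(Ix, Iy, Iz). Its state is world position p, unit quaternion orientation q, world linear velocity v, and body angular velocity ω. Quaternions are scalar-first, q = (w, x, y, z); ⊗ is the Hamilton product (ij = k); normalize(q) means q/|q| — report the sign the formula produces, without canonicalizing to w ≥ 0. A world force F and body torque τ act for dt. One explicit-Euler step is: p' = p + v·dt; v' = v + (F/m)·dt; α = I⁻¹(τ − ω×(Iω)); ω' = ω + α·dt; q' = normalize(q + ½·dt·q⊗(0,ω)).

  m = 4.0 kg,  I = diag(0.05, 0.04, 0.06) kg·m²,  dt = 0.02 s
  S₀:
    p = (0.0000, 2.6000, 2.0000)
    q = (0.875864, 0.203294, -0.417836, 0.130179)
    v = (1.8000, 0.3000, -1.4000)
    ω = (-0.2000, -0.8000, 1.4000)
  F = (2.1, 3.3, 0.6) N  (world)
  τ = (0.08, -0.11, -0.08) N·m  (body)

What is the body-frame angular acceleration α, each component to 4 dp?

precession coupling ω×(Iω) = (-0.0224, 0.0028, -0.0016)
angular accel α = (2.0480, -2.8200, -1.3067)

α = (2.0480, -2.8200, -1.3067)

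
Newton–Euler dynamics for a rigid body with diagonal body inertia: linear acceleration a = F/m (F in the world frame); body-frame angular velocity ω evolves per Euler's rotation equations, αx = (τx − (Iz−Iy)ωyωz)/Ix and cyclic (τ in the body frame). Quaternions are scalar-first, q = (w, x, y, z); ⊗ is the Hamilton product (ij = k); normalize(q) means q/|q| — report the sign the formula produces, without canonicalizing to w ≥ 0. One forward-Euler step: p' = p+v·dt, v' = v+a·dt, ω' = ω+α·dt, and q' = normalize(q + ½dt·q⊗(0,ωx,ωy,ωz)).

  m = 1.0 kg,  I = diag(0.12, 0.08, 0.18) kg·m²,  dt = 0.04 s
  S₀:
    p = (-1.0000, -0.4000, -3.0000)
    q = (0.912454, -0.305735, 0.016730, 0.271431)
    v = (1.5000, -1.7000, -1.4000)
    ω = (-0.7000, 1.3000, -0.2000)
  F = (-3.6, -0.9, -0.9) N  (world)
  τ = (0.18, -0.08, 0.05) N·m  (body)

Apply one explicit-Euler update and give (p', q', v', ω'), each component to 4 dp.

p' = (-0.9400, -0.4680, -3.0560)
q' = (0.9084, -0.3255, 0.0354, 0.2600)
v' = (1.3560, -1.7360, -1.4360)
ω' = (-0.6313, 1.2642, -0.1970)

α = I⁻¹(τ − ω×Iω) = (1.7167, -0.8950, 0.0756)
ω' = ω + α·dt = (-0.6313, 1.2642, -0.1970)
2q̇ = q⊗(0,ω) = (-0.1814773, -0.9949241, 0.9350415, -0.5682353)
q' = normalize(q + ½dt·q⊗(0,ω)) = (0.9084, -0.3255, 0.0354, 0.2600)
p + v·dt = (-0.9400, -0.4680, -3.0560)
new velocity v' = (1.3560, -1.7360, -1.4360)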